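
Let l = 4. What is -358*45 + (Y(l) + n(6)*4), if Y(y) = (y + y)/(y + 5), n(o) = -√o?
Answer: -144982/9 - 4*√6 ≈ -16119.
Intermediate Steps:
Y(y) = 2*y/(5 + y) (Y(y) = (2*y)/(5 + y) = 2*y/(5 + y))
-358*45 + (Y(l) + n(6)*4) = -358*45 + (2*4/(5 + 4) - √6*4) = -16110 + (2*4/9 - 4*√6) = -16110 + (2*4*(⅑) - 4*√6) = -16110 + (8/9 - 4*√6) = -144982/9 - 4*√6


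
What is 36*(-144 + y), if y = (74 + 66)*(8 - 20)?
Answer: -65664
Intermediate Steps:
y = -1680 (y = 140*(-12) = -1680)
36*(-144 + y) = 36*(-144 - 1680) = 36*(-1824) = -65664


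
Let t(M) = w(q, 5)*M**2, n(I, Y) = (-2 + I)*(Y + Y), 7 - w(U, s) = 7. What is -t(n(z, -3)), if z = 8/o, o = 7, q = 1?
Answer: 0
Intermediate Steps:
w(U, s) = 0 (w(U, s) = 7 - 1*7 = 7 - 7 = 0)
z = 8/7 ≈ 1.1429
n(I, Y) = 2*Y*(-2 + I) (n(I, Y) = (-2 + I)*(2*Y) = 2*Y*(-2 + I))
t(M) = 0 (t(M) = 0*M**2 = 0)
-t(n(z, -3)) = -1*0 = 0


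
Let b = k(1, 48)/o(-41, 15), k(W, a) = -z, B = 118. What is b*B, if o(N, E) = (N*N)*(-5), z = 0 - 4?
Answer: -472/8405 ≈ -0.056157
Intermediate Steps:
z = -4
o(N, E) = -5*N² (o(N, E) = N²*(-5) = -5*N²)
k(W, a) = 4 (k(W, a) = -1*(-4) = 4)
b = -4/8405 (b = 4/((-5*(-41)²)) = 4/((-5*1681)) = 4/(-8405) = 4*(-1/8405) = -4/8405 ≈ -0.00047591)
b*B = -4/8405*118 = -472/8405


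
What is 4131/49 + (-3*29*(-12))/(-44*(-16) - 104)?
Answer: 210813/2450 ≈ 86.046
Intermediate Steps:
4131/49 + (-3*29*(-12))/(-44*(-16) - 104) = 4131*(1/49) + (-87*(-12))/(704 - 104) = 4131/49 + 1044/600 = 4131/49 + 1044*(1/600) = 4131/49 + 87/50 = 210813/2450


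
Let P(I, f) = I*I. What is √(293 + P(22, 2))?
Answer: √777 ≈ 27.875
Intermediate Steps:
P(I, f) = I²
√(293 + P(22, 2)) = √(293 + 22²) = √(293 + 484) = √777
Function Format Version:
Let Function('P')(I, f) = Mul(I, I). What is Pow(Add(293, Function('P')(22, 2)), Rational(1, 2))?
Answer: Pow(777, Rational(1, 2)) ≈ 27.875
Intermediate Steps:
Function('P')(I, f) = Pow(I, 2)
Pow(Add(293, Function('P')(22, 2)), Rational(1, 2)) = Pow(Add(293, Pow(22, 2)), Rational(1, 2)) = Pow(Add(293, 484), Rational(1, 2)) = Pow(777, Rational(1, 2))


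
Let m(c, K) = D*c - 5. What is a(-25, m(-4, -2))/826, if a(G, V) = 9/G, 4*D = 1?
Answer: -9/20650 ≈ -0.00043584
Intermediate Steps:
D = ¼ (D = (¼)*1 = ¼ ≈ 0.25000)
m(c, K) = -5 + c/4 (m(c, K) = c/4 - 5 = -5 + c/4)
a(-25, m(-4, -2))/826 = (9/(-25))/826 = (9*(-1/25))*(1/826) = -9/25*1/826 = -9/20650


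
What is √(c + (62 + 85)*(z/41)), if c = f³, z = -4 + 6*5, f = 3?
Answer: √202089/41 ≈ 10.964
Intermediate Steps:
z = 26 (z = -4 + 30 = 26)
c = 27 (c = 3³ = 27)
√(c + (62 + 85)*(z/41)) = √(27 + (62 + 85)*(26/41)) = √(27 + 147*(26*(1/41))) = √(27 + 147*(26/41)) = √(27 + 3822/41) = √(4929/41) = √202089/41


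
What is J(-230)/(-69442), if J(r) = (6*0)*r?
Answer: 0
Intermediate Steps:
J(r) = 0 (J(r) = 0*r = 0)
J(-230)/(-69442) = 0/(-69442) = 0*(-1/69442) = 0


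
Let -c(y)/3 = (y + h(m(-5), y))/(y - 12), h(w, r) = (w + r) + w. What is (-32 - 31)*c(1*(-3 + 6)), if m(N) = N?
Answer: 84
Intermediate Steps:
h(w, r) = r + 2*w (h(w, r) = (r + w) + w = r + 2*w)
c(y) = -3*(-10 + 2*y)/(-12 + y) (c(y) = -3*(y + (y + 2*(-5)))/(y - 12) = -3*(y + (y - 10))/(-12 + y) = -3*(y + (-10 + y))/(-12 + y) = -3*(-10 + 2*y)/(-12 + y))
(-32 - 31)*c(1*(-3 + 6)) = (-32 - 31)*(6*(5 - (-3 + 6))/(-12 + 1*(-3 + 6))) = -378*(5 - 3)/(-12 + 1*3) = -378*(5 - 1*3)/(-12 + 3) = -378*(5 - 3)/(-9) = -378*(-1)*2/9 = -63*(-4/3) = 84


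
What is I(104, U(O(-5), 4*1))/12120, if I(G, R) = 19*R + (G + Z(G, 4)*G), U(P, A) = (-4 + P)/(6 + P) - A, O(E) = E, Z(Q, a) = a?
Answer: 91/4040 ≈ 0.022525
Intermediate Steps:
U(P, A) = -A + (-4 + P)/(6 + P) (U(P, A) = (-4 + P)/(6 + P) - A = -A + (-4 + P)/(6 + P))
I(G, R) = 5*G + 19*R (I(G, R) = 19*R + (G + 4*G) = 19*R + 5*G = 5*G + 19*R)
I(104, U(O(-5), 4*1))/12120 = (5*104 + 19*((-4 - 5 - 24 - 1*4*1*(-5))/(6 - 5)))/12120 = (520 + 19*((-4 - 5 - 6*4 - 1*4*(-5))/1))*(1/12120) = (520 + 19*(1*(-4 - 5 - 24 + 20)))*(1/12120) = (520 + 19*(1*(-13)))*(1/12120) = (520 + 19*(-13))*(1/12120) = (520 - 247)*(1/12120) = 273*(1/12120) = 91/4040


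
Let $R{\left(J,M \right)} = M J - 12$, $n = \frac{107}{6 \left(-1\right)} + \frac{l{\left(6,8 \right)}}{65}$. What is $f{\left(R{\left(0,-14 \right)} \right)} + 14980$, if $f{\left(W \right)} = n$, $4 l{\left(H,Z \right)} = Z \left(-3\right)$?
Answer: $\frac{5835209}{390} \approx 14962.0$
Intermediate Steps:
$l{\left(H,Z \right)} = - \frac{3 Z}{4}$ ($l{\left(H,Z \right)} = \frac{Z \left(-3\right)}{4} = \frac{\left(-3\right) Z}{4} = - \frac{3 Z}{4}$)
$n = - \frac{6991}{390}$ ($n = \frac{107}{6 \left(-1\right)} + \frac{\left(- \frac{3}{4}\right) 8}{65} = \frac{107}{-6} - \frac{6}{65} = 107 \left(- \frac{1}{6}\right) - \frac{6}{65} = - \frac{107}{6} - \frac{6}{65} = - \frac{6991}{390} \approx -17.926$)
$R{\left(J,M \right)} = -12 + J M$ ($R{\left(J,M \right)} = J M - 12 = -12 + J M$)
$f{\left(W \right)} = - \frac{6991}{390}$
$f{\left(R{\left(0,-14 \right)} \right)} + 14980 = - \frac{6991}{390} + 14980 = \frac{5835209}{390}$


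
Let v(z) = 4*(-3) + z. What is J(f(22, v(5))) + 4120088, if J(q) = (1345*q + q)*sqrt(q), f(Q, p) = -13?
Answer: 4120088 - 17498*I*sqrt(13) ≈ 4.1201e+6 - 63090.0*I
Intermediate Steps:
v(z) = -12 + z
J(q) = 1346*q**(3/2) (J(q) = (1346*q)*sqrt(q) = 1346*q**(3/2))
J(f(22, v(5))) + 4120088 = 1346*(-13)**(3/2) + 4120088 = 1346*(-13*I*sqrt(13)) + 4120088 = -17498*I*sqrt(13) + 4120088 = 4120088 - 17498*I*sqrt(13)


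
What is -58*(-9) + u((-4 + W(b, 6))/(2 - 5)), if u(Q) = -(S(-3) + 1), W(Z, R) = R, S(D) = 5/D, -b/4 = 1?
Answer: 1568/3 ≈ 522.67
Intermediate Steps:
b = -4 (b = -4*1 = -4)
u(Q) = ⅔ (u(Q) = -(5/(-3) + 1) = -(5*(-⅓) + 1) = -(-5/3 + 1) = -1*(-⅔) = ⅔)
-58*(-9) + u((-4 + W(b, 6))/(2 - 5)) = -58*(-9) + ⅔ = 522 + ⅔ = 1568/3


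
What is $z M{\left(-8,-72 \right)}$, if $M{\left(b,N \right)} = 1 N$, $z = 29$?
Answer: $-2088$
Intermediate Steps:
$M{\left(b,N \right)} = N$
$z M{\left(-8,-72 \right)} = 29 \left(-72\right) = -2088$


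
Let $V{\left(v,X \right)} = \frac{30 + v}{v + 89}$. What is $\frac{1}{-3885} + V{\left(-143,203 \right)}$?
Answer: $\frac{146317}{69930} \approx 2.0923$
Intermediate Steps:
$V{\left(v,X \right)} = \frac{30 + v}{89 + v}$
$\frac{1}{-3885} + V{\left(-143,203 \right)} = \frac{1}{-3885} + \frac{30 - 143}{89 - 143} = - \frac{1}{3885} + \frac{1}{-54} \left(-113\right) = - \frac{1}{3885} - - \frac{113}{54} = - \frac{1}{3885} + \frac{113}{54} = \frac{146317}{69930}$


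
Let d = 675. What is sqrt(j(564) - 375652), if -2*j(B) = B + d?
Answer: 43*I*sqrt(814)/2 ≈ 613.41*I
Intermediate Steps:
j(B) = -675/2 - B/2 (j(B) = -(B + 675)/2 = -(675 + B)/2 = -675/2 - B/2)
sqrt(j(564) - 375652) = sqrt((-675/2 - 1/2*564) - 375652) = sqrt((-675/2 - 282) - 375652) = sqrt(-1239/2 - 375652) = sqrt(-752543/2) = 43*I*sqrt(814)/2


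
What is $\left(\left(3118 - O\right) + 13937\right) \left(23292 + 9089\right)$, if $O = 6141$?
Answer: $353406234$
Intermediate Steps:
$\left(\left(3118 - O\right) + 13937\right) \left(23292 + 9089\right) = \left(\left(3118 - 6141\right) + 13937\right) \left(23292 + 9089\right) = \left(\left(3118 - 6141\right) + 13937\right) 32381 = \left(-3023 + 13937\right) 32381 = 10914 \cdot 32381 = 353406234$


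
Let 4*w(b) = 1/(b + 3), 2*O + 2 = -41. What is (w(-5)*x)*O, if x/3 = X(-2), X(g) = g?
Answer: -129/8 ≈ -16.125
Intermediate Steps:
O = -43/2 (O = -1 + (1/2)*(-41) = -1 - 41/2 = -43/2 ≈ -21.500)
x = -6 (x = 3*(-2) = -6)
w(b) = 1/(4*(3 + b)) (w(b) = 1/(4*(b + 3)) = 1/(4*(3 + b)))
(w(-5)*x)*O = ((1/(4*(3 - 5)))*(-6))*(-43/2) = (((1/4)/(-2))*(-6))*(-43/2) = (((1/4)*(-1/2))*(-6))*(-43/2) = -1/8*(-6)*(-43/2) = (3/4)*(-43/2) = -129/8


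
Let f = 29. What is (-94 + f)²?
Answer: 4225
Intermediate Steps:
(-94 + f)² = (-94 + 29)² = (-65)² = 4225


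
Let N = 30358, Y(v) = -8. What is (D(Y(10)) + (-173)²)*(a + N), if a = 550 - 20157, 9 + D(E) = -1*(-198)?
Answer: 323798618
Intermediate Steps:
D(E) = 189 (D(E) = -9 - 1*(-198) = -9 + 198 = 189)
a = -19607
(D(Y(10)) + (-173)²)*(a + N) = (189 + (-173)²)*(-19607 + 30358) = (189 + 29929)*10751 = 30118*10751 = 323798618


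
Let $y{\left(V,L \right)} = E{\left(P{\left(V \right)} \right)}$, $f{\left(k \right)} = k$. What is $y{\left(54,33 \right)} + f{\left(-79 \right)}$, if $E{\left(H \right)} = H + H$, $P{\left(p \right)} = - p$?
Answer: $-187$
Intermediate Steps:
$E{\left(H \right)} = 2 H$
$y{\left(V,L \right)} = - 2 V$ ($y{\left(V,L \right)} = 2 \left(- V\right) = - 2 V$)
$y{\left(54,33 \right)} + f{\left(-79 \right)} = \left(-2\right) 54 - 79 = -108 - 79 = -187$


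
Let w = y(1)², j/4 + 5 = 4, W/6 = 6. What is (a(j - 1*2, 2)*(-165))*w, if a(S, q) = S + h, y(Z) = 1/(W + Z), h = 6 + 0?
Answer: 0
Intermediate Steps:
W = 36 (W = 6*6 = 36)
h = 6
j = -4 (j = -20 + 4*4 = -20 + 16 = -4)
y(Z) = 1/(36 + Z)
a(S, q) = 6 + S (a(S, q) = S + 6 = 6 + S)
w = 1/1369 (w = (1/(36 + 1))² = (1/37)² = 1/1369 ≈ 0.00073046)
(a(j - 1*2, 2)*(-165))*w = ((6 + (-4 - 1*2))*(-165))*(1/1369) = ((6 + (-4 - 2))*(-165))*(1/1369) = ((6 - 6)*(-165))*(1/1369) = (0*(-165))*(1/1369) = 0*(1/1369) = 0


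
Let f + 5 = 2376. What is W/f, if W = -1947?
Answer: -1947/2371 ≈ -0.82117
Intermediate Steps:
f = 2371 (f = -5 + 2376 = 2371)
W/f = -1947/2371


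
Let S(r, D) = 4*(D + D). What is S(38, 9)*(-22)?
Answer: -1584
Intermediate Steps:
S(r, D) = 8*D (S(r, D) = 4*(2*D) = 8*D)
S(38, 9)*(-22) = (8*9)*(-22) = 72*(-22) = -1584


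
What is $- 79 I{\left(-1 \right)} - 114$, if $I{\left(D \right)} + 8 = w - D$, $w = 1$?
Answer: $360$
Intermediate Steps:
$I{\left(D \right)} = -7 - D$ ($I{\left(D \right)} = -8 - \left(-1 + D\right) = -7 - D$)
$- 79 I{\left(-1 \right)} - 114 = - 79 \left(-7 - -1\right) - 114 = - 79 \left(-7 + 1\right) - 114 = \left(-79\right) \left(-6\right) - 114 = 474 - 114 = 360$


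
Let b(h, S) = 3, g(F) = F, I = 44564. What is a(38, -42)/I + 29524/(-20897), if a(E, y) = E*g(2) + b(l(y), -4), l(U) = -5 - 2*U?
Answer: -1314056673/931253908 ≈ -1.4111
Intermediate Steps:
a(E, y) = 3 + 2*E (a(E, y) = E*2 + 3 = 2*E + 3 = 3 + 2*E)
a(38, -42)/I + 29524/(-20897) = (3 + 2*38)/44564 + 29524/(-20897) = (3 + 76)*(1/44564) + 29524*(-1/20897) = 79*(1/44564) - 29524/20897 = 79/44564 - 29524/20897 = -1314056673/931253908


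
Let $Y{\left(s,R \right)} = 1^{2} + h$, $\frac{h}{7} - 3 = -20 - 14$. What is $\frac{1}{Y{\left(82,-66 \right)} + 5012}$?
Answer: $\frac{1}{4796} \approx 0.00020851$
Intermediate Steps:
$h = -217$ ($h = 21 + 7 \left(-20 - 14\right) = 21 + 7 \left(-34\right) = 21 - 238 = -217$)
$Y{\left(s,R \right)} = -216$ ($Y{\left(s,R \right)} = 1^{2} - 217 = 1 - 217 = -216$)
$\frac{1}{Y{\left(82,-66 \right)} + 5012} = \frac{1}{-216 + 5012} = \frac{1}{4796}$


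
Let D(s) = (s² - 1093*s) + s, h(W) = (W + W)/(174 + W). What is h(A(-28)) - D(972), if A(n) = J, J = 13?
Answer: 21811706/187 ≈ 1.1664e+5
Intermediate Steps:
A(n) = 13
h(W) = 2*W/(174 + W) (h(W) = (2*W)/(174 + W) = 2*W/(174 + W))
D(s) = s² - 1092*s
h(A(-28)) - D(972) = 2*13/(174 + 13) - 972*(-1092 + 972) = 2*13/187 - 972*(-120) = 2*13*(1/187) - 1*(-116640) = 26/187 + 116640 = 21811706/187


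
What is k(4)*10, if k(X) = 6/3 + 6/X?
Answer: 35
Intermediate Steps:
k(X) = 2 + 6/X (k(X) = 6*(⅓) + 6/X = 2 + 6/X)
k(4)*10 = (2 + 6/4)*10 = (2 + 6*(¼))*10 = (2 + 3/2)*10 = (7/2)*10 = 35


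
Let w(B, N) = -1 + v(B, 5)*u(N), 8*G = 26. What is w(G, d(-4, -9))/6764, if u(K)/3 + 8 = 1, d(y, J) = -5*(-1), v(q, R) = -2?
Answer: 41/6764 ≈ 0.0060615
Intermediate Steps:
d(y, J) = 5
u(K) = -21 (u(K) = -24 + 3*1 = -24 + 3 = -21)
G = 13/4 (G = (⅛)*26 = 13/4 ≈ 3.2500)
w(B, N) = 41 (w(B, N) = -1 - 2*(-21) = -1 + 42 = 41)
w(G, d(-4, -9))/6764 = 41/6764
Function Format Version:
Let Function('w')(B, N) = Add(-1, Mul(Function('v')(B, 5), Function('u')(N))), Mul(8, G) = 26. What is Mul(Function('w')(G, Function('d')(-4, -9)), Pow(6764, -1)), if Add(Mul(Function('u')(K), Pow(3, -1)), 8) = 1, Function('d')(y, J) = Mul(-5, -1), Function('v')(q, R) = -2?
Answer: Rational(41, 6764) ≈ 0.0060615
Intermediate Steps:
Function('d')(y, J) = 5
Function('u')(K) = -21 (Function('u')(K) = Add(-24, Mul(3, 1)) = Add(-24, 3) = -21)
G = Rational(13, 4) (G = Mul(Rational(1, 8), 26) = Rational(13, 4) ≈ 3.2500)
Function('w')(B, N) = 41 (Function('w')(B, N) = Add(-1, Mul(-2, -21)) = Add(-1, 42) = 41)
Mul(Function('w')(G, Function('d')(-4, -9)), Pow(6764, -1)) = Mul(41, Pow(6764, -1)) = Mul(41, Rational(1, 6764)) = Rational(41, 6764)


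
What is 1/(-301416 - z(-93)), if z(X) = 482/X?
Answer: -93/28031206 ≈ -3.3177e-6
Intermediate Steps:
1/(-301416 - z(-93)) = 1/(-301416 - 482/(-93)) = 1/(-301416 - 482*(-1)/93) = 1/(-301416 - 1*(-482/93)) = 1/(-301416 + 482/93) = 1/(-28031206/93) = -93/28031206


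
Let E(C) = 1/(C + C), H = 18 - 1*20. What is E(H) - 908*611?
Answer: -2219153/4 ≈ -5.5479e+5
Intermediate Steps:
H = -2 (H = 18 - 20 = -2)
E(C) = 1/(2*C)
E(H) - 908*611 = (½)/(-2) - 908*611 = (½)*(-½) - 554788 = -¼ - 554788 = -2219153/4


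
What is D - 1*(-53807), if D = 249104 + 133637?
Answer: 436548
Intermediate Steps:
D = 382741
D - 1*(-53807) = 382741 - 1*(-53807) = 382741 + 53807 = 436548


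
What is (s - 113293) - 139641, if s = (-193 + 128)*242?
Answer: -268664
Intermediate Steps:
s = -15730 (s = -65*242 = -15730)
(s - 113293) - 139641 = (-15730 - 113293) - 139641 = -129023 - 139641 = -268664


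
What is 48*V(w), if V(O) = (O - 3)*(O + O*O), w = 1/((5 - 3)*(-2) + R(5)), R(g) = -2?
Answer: 190/9 ≈ 21.111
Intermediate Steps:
w = -1/6 (w = 1/((5 - 3)*(-2) - 2) = 1/(2*(-2) - 2) = 1/(-4 - 2) = 1/(-6) = -1/6 ≈ -0.16667)
V(O) = (-3 + O)*(O + O**2)
48*V(w) = 48*(-(-3 + (-1/6)**2 - 2*(-1/6))/6) = 48*(-(-3 + 1/36 + 1/3)/6) = 48*(-1/6*(-95/36)) = 48*(95/216) = 190/9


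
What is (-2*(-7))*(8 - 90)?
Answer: -1148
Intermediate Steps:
(-2*(-7))*(8 - 90) = 14*(-82) = -1148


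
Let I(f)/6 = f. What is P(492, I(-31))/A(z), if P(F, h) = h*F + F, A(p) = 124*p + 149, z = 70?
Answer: -30340/2943 ≈ -10.309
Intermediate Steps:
I(f) = 6*f
A(p) = 149 + 124*p
P(F, h) = F + F*h (P(F, h) = F*h + F = F + F*h)
P(492, I(-31))/A(z) = (492*(1 + 6*(-31)))/(149 + 124*70) = (492*(1 - 186))/(149 + 8680) = (492*(-185))/8829 = -91020*1/8829 = -30340/2943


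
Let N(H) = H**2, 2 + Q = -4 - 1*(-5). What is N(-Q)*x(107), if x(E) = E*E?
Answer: 11449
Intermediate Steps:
x(E) = E**2
Q = -1 (Q = -2 + (-4 - 1*(-5)) = -2 + (-4 + 5) = -2 + 1 = -1)
N(-Q)*x(107) = (-1*(-1))**2*107**2 = 1**2*11449 = 1*11449 = 11449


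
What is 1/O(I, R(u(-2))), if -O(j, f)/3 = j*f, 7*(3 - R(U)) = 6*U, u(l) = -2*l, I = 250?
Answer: 7/2250 ≈ 0.0031111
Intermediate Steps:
R(U) = 3 - 6*U/7
O(j, f) = -3*f*j (O(j, f) = -3*j*f = -3*f*j)
1/O(I, R(u(-2))) = 1/(-3*(3 - (-12)*(-2)/7)*250) = 1/(-3*(3 - 6/7*4)*250) = 1/(-3*(3 - 24/7)*250) = 1/(-3*(-3/7)*250) = 1/(2250/7) = 7/2250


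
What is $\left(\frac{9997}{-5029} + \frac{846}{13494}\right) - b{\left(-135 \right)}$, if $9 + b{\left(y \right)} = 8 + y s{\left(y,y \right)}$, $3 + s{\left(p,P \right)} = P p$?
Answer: $\frac{27822793889427}{11310221} \approx 2.46 \cdot 10^{6}$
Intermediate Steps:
$s{\left(p,P \right)} = -3 + P p$
$b{\left(y \right)} = -1 + y \left(-3 + y^{2}\right)$ ($b{\left(y \right)} = -9 + \left(8 + y \left(-3 + y y\right)\right) = -9 + \left(8 + y \left(-3 + y^{2}\right)\right) = -1 + y \left(-3 + y^{2}\right)$)
$\left(\frac{9997}{-5029} + \frac{846}{13494}\right) - b{\left(-135 \right)} = \left(\frac{9997}{-5029} + \frac{846}{13494}\right) - \left(-1 - 135 \left(-3 + \left(-135\right)^{2}\right)\right) = \left(9997 \left(- \frac{1}{5029}\right) + 846 \cdot \frac{1}{13494}\right) - \left(-1 - 135 \left(-3 + 18225\right)\right) = \left(- \frac{9997}{5029} + \frac{141}{2249}\right) - \left(-1 - 2459970\right) = - \frac{21774164}{11310221} - \left(-1 - 2459970\right) = - \frac{21774164}{11310221} - -2459971 = - \frac{21774164}{11310221} + 2459971 = \frac{27822793889427}{11310221}$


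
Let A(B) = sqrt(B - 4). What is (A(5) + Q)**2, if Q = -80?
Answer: 6241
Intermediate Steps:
A(B) = sqrt(-4 + B)
(A(5) + Q)**2 = (sqrt(-4 + 5) - 80)**2 = (sqrt(1) - 80)**2 = (1 - 80)**2 = (-79)**2 = 6241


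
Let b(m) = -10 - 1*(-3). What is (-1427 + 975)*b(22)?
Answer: 3164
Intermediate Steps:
b(m) = -7 (b(m) = -10 + 3 = -7)
(-1427 + 975)*b(22) = (-1427 + 975)*(-7) = -452*(-7) = 3164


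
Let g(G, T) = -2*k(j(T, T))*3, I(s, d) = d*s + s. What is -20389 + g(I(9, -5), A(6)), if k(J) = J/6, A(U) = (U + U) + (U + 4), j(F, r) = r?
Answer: -20411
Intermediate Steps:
A(U) = 4 + 3*U (A(U) = 2*U + (4 + U) = 4 + 3*U)
I(s, d) = s + d*s
k(J) = J/6 (k(J) = J*(⅙) = J/6)
g(G, T) = -T (g(G, T) = -T/3*3 = -T)
-20389 + g(I(9, -5), A(6)) = -20389 - (4 + 3*6) = -20389 - (4 + 18) = -20389 - 1*22 = -20389 - 22 = -20411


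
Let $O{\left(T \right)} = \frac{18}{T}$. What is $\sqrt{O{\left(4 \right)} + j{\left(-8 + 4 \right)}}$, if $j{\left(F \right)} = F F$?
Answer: $\frac{\sqrt{82}}{2} \approx 4.5277$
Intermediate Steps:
$j{\left(F \right)} = F^{2}$
$\sqrt{O{\left(4 \right)} + j{\left(-8 + 4 \right)}} = \sqrt{\frac{18}{4} + \left(-8 + 4\right)^{2}} = \sqrt{18 \cdot \frac{1}{4} + \left(-4\right)^{2}} = \sqrt{\frac{9}{2} + 16} = \sqrt{\frac{41}{2}} = \frac{\sqrt{82}}{2}$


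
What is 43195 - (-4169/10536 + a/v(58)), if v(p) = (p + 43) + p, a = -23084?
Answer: 24201725525/558408 ≈ 43341.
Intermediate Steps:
v(p) = 43 + 2*p (v(p) = (43 + p) + p = 43 + 2*p)
43195 - (-4169/10536 + a/v(58)) = 43195 - (-4169/10536 - 23084/(43 + 2*58)) = 43195 - (-4169*1/10536 - 23084/(43 + 116)) = 43195 - (-4169/10536 - 23084/159) = 43195 - 1*(-81291965/558408) = 43195 + 81291965/558408 = 24201725525/558408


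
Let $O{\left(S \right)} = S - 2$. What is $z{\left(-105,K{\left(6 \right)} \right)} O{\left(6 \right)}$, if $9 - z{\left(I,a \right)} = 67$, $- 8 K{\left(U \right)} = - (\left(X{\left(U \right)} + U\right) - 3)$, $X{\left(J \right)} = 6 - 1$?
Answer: $-232$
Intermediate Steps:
$X{\left(J \right)} = 5$
$O{\left(S \right)} = -2 + S$ ($O{\left(S \right)} = S - 2 = -2 + S$)
$K{\left(U \right)} = \frac{1}{4} + \frac{U}{8}$ ($K{\left(U \right)} = - \frac{\left(-1\right) \left(\left(5 + U\right) - 3\right)}{8} = - \frac{\left(-1\right) \left(2 + U\right)}{8} = - \frac{-2 - U}{8} = \frac{1}{4} + \frac{U}{8}$)
$z{\left(I,a \right)} = -58$ ($z{\left(I,a \right)} = 9 - 67 = -58$)
$z{\left(-105,K{\left(6 \right)} \right)} O{\left(6 \right)} = - 58 \left(-2 + 6\right) = \left(-58\right) 4 = -232$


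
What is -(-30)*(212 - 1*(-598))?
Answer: 24300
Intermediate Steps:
-(-30)*(212 - 1*(-598)) = -(-30)*(212 + 598) = -(-30)*810 = -1*(-24300) = 24300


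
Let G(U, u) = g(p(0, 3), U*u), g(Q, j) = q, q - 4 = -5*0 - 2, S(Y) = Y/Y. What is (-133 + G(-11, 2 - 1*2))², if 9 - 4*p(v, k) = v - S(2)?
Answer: 17161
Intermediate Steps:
S(Y) = 1
p(v, k) = 5/2 - v/4 (p(v, k) = 9/4 - (v - 1*1)/4 = 9/4 - (v - 1)/4 = 9/4 - (-1 + v)/4 = 9/4 + (¼ - v/4) = 5/2 - v/4)
q = 2 (q = 4 + (-5*0 - 2) = 4 + (0 - 2) = 4 - 2 = 2)
g(Q, j) = 2
G(U, u) = 2
(-133 + G(-11, 2 - 1*2))² = (-133 + 2)² = (-131)² = 17161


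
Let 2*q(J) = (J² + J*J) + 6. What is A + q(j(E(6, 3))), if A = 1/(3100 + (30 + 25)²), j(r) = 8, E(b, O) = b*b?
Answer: 410376/6125 ≈ 67.000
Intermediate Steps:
E(b, O) = b²
q(J) = 3 + J² (q(J) = ((J² + J*J) + 6)/2 = ((J² + J²) + 6)/2 = (2*J² + 6)/2 = (6 + 2*J²)/2 = 3 + J²)
A = 1/6125 (A = 1/(3100 + 55²) = 1/(3100 + 3025) = 1/6125 ≈ 0.00016327)
A + q(j(E(6, 3))) = 1/6125 + (3 + 8²) = 1/6125 + (3 + 64) = 1/6125 + 67 = 410376/6125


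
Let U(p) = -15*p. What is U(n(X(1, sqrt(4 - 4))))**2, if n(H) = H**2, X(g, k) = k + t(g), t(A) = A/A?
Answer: 225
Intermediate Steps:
t(A) = 1
X(g, k) = 1 + k (X(g, k) = k + 1 = 1 + k)
U(n(X(1, sqrt(4 - 4))))**2 = (-15*(1 + sqrt(4 - 4))**2)**2 = (-15*(1 + sqrt(0))**2)**2 = (-15*(1 + 0)**2)**2 = (-15*1**2)**2 = (-15*1)**2 = (-15)**2 = 225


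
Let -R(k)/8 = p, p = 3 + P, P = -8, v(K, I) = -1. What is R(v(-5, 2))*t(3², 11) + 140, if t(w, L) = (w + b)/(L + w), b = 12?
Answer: 182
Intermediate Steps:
p = -5 (p = 3 - 8 = -5)
R(k) = 40 (R(k) = -8*(-5) = 40)
t(w, L) = (12 + w)/(L + w) (t(w, L) = (w + 12)/(L + w) = (12 + w)/(L + w))
R(v(-5, 2))*t(3², 11) + 140 = 40*((12 + 3²)/(11 + 3²)) + 140 = 40*((12 + 9)/(11 + 9)) + 140 = 40*(21/20) + 140 = 42 + 140 = 182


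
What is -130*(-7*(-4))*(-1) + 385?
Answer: 4025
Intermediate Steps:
-130*(-7*(-4))*(-1) + 385 = -3640*(-1) + 385 = -130*(-28) + 385 = 3640 + 385 = 4025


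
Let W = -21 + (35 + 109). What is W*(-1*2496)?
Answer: -307008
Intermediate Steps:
W = 123 (W = -21 + 144 = 123)
W*(-1*2496) = 123*(-1*2496) = 123*(-2496) = -307008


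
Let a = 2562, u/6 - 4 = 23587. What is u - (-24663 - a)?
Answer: 168771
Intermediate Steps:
u = 141546 (u = 24 + 6*23587 = 24 + 141522 = 141546)
u - (-24663 - a) = 141546 - (-24663 - 1*2562) = 141546 - (-24663 - 2562) = 141546 - 1*(-27225) = 141546 + 27225 = 168771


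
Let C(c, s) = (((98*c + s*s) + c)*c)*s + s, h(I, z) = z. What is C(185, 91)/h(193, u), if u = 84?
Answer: 21321131/4 ≈ 5.3303e+6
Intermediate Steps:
C(c, s) = s + c*s*(s² + 99*c) (C(c, s) = (((98*c + s²) + c)*c)*s + s = (((s² + 98*c) + c)*c)*s + s = ((s² + 99*c)*c)*s + s = (c*(s² + 99*c))*s + s = c*s*(s² + 99*c) + s = s + c*s*(s² + 99*c))
C(185, 91)/h(193, u) = (91*(1 + 99*185² + 185*91²))/84 = (91*(1 + 99*34225 + 185*8281))*(1/84) = (91*(1 + 3388275 + 1531985))*(1/84) = (91*4920261)*(1/84) = 447743751*(1/84) = 21321131/4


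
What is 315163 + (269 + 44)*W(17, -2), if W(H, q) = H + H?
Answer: 325805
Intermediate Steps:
W(H, q) = 2*H
315163 + (269 + 44)*W(17, -2) = 315163 + (269 + 44)*(2*17) = 315163 + 313*34 = 315163 + 10642 = 325805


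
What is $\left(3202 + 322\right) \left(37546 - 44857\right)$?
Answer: $-25763964$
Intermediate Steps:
$\left(3202 + 322\right) \left(37546 - 44857\right) = 3524 \left(-7311\right) = -25763964$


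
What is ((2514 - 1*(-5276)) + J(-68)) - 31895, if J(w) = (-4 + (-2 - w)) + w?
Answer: -24111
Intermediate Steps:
J(w) = -6 (J(w) = (-6 - w) + w = -6)
((2514 - 1*(-5276)) + J(-68)) - 31895 = ((2514 - 1*(-5276)) - 6) - 31895 = ((2514 + 5276) - 6) - 31895 = (7790 - 6) - 31895 = 7784 - 31895 = -24111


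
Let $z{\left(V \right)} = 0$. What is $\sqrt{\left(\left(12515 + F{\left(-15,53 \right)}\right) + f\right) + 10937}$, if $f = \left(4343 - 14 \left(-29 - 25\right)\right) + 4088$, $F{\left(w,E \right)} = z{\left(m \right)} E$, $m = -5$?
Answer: $\sqrt{32639} \approx 180.66$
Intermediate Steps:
$F{\left(w,E \right)} = 0$ ($F{\left(w,E \right)} = 0 E = 0$)
$f = 9187$ ($f = \left(4343 - -756\right) + 4088 = \left(4343 + 756\right) + 4088 = 5099 + 4088 = 9187$)
$\sqrt{\left(\left(12515 + F{\left(-15,53 \right)}\right) + f\right) + 10937} = \sqrt{\left(\left(12515 + 0\right) + 9187\right) + 10937} = \sqrt{\left(12515 + 9187\right) + 10937} = \sqrt{21702 + 10937} = \sqrt{32639}$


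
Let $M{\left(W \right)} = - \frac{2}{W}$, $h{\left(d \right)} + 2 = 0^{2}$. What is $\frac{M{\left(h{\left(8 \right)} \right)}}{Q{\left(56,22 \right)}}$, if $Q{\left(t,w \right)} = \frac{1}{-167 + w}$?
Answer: $-145$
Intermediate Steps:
$h{\left(d \right)} = -2$ ($h{\left(d \right)} = -2 + 0^{2} = -2 + 0 = -2$)
$\frac{M{\left(h{\left(8 \right)} \right)}}{Q{\left(56,22 \right)}} = \frac{\left(-2\right) \frac{1}{-2}}{\frac{1}{-167 + 22}} = \frac{\left(-2\right) \left(- \frac{1}{2}\right)}{\frac{1}{-145}} = 1 \frac{1}{- \frac{1}{145}} = 1 \left(-145\right) = -145$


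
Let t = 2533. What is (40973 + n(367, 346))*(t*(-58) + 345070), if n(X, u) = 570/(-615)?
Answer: 332873347380/41 ≈ 8.1189e+9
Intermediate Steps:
n(X, u) = -38/41 (n(X, u) = 570*(-1/615) = -38/41)
(40973 + n(367, 346))*(t*(-58) + 345070) = (40973 - 38/41)*(2533*(-58) + 345070) = 1679855*(-146914 + 345070)/41 = (1679855/41)*198156 = 332873347380/41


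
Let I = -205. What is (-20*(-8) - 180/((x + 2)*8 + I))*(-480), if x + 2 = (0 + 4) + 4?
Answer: -3638400/47 ≈ -77413.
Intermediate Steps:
x = 6 (x = -2 + ((0 + 4) + 4) = -2 + (4 + 4) = -2 + 8 = 6)
(-20*(-8) - 180/((x + 2)*8 + I))*(-480) = (-20*(-8) - 180/((6 + 2)*8 - 205))*(-480) = (160 - 180/(8*8 - 205))*(-480) = (160 - 180/(64 - 205))*(-480) = (160 - 180/(-141))*(-480) = (160 - 180*(-1/141))*(-480) = (160 + 60/47)*(-480) = (7580/47)*(-480) = -3638400/47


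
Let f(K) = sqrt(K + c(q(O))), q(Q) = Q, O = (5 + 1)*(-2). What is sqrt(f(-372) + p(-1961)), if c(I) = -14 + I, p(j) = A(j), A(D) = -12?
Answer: sqrt(-12 + I*sqrt(398)) ≈ 2.375 + 4.2001*I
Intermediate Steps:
p(j) = -12
O = -12 (O = 6*(-2) = -12)
f(K) = sqrt(-26 + K) (f(K) = sqrt(K + (-14 - 12)) = sqrt(K - 26) = sqrt(-26 + K))
sqrt(f(-372) + p(-1961)) = sqrt(sqrt(-26 - 372) - 12) = sqrt(sqrt(-398) - 12) = sqrt(I*sqrt(398) - 12) = sqrt(-12 + I*sqrt(398))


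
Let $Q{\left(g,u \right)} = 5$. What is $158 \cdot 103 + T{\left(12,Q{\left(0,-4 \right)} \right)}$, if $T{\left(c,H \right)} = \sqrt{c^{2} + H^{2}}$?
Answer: $16287$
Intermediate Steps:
$T{\left(c,H \right)} = \sqrt{H^{2} + c^{2}}$
$158 \cdot 103 + T{\left(12,Q{\left(0,-4 \right)} \right)} = 158 \cdot 103 + \sqrt{5^{2} + 12^{2}} = 16274 + \sqrt{25 + 144} = 16274 + \sqrt{169} = 16274 + 13 = 16287$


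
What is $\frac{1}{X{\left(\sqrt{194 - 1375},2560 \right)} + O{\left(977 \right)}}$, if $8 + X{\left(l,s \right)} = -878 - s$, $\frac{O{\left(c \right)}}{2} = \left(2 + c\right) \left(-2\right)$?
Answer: $- \frac{1}{7362} \approx -0.00013583$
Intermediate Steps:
$O{\left(c \right)} = -8 - 4 c$ ($O{\left(c \right)} = 2 \left(2 + c\right) \left(-2\right) = 2 \left(-4 - 2 c\right) = -8 - 4 c$)
$X{\left(l,s \right)} = -886 - s$ ($X{\left(l,s \right)} = -8 - \left(878 + s\right) = -886 - s$)
$\frac{1}{X{\left(\sqrt{194 - 1375},2560 \right)} + O{\left(977 \right)}} = \frac{1}{\left(-886 - 2560\right) - 3916} = \frac{1}{-3446 - 3916} = \frac{1}{-7362} = - \frac{1}{7362}$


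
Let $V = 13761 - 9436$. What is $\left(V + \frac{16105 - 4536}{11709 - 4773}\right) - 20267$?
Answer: $- \frac{110562143}{6936} \approx -15940.0$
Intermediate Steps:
$V = 4325$ ($V = 13761 - 9436 = 4325$)
$\left(V + \frac{16105 - 4536}{11709 - 4773}\right) - 20267 = \left(4325 + \frac{16105 - 4536}{11709 - 4773}\right) - 20267 = \left(4325 + \frac{11569}{6936}\right) - 20267 = \frac{30009769}{6936} - 20267 = - \frac{110562143}{6936}$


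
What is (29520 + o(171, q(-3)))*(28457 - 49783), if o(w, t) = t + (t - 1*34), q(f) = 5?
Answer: -629031696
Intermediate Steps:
o(w, t) = -34 + 2*t (o(w, t) = t + (t - 34) = t + (-34 + t) = -34 + 2*t)
(29520 + o(171, q(-3)))*(28457 - 49783) = (29520 + (-34 + 2*5))*(28457 - 49783) = (29520 + (-34 + 10))*(-21326) = (29520 - 24)*(-21326) = 29496*(-21326) = -629031696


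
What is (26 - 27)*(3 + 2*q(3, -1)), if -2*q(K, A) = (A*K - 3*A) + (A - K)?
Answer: -7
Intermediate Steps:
q(K, A) = A + K/2 - A*K/2 (q(K, A) = -((A*K - 3*A) + (A - K))/2 = -((-3*A + A*K) + (A - K))/2 = -(-K - 2*A + A*K)/2 = A + K/2 - A*K/2)
(26 - 27)*(3 + 2*q(3, -1)) = (26 - 27)*(3 + 2*(-1 + (1/2)*3 - 1/2*(-1)*3)) = -(3 + 2*(-1 + 3/2 + 3/2)) = -(3 + 2*2) = -(3 + 4) = -1*7 = -7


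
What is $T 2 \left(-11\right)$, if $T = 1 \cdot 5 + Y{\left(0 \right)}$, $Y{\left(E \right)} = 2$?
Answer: $-154$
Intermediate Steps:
$T = 7$ ($T = 1 \cdot 5 + 2 = 5 + 2 = 7$)
$T 2 \left(-11\right) = 7 \cdot 2 \left(-11\right) = 7 \left(-22\right) = -154$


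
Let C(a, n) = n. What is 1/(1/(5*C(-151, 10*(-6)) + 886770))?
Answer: 886470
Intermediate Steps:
1/(1/(5*C(-151, 10*(-6)) + 886770)) = 1/(1/(5*(10*(-6)) + 886770)) = 1/(1/(5*(-60) + 886770)) = 1/(1/(-300 + 886770)) = 1/(1/886470) = 886470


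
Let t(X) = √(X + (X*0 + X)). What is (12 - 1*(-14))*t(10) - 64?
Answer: -64 + 52*√5 ≈ 52.276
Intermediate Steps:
t(X) = √2*√X (t(X) = √(X + (0 + X)) = √(X + X) = √(2*X) = √2*√X)
(12 - 1*(-14))*t(10) - 64 = (12 - 1*(-14))*(√2*√10) - 64 = (12 + 14)*(2*√5) - 64 = 26*(2*√5) - 64 = 52*√5 - 64 = -64 + 52*√5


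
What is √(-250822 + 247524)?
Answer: I*√3298 ≈ 57.428*I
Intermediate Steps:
√(-250822 + 247524) = √(-3298) = I*√3298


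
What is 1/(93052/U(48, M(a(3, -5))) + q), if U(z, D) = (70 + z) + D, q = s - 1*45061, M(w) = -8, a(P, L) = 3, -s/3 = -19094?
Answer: 55/718681 ≈ 7.6529e-5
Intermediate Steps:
s = 57282 (s = -3*(-19094) = 57282)
q = 12221 (q = 57282 - 1*45061 = 57282 - 45061 = 12221)
U(z, D) = 70 + D + z
1/(93052/U(48, M(a(3, -5))) + q) = 1/(93052/(70 - 8 + 48) + 12221) = 1/(93052/110 + 12221) = 1/(93052*(1/110) + 12221) = 1/(46526/55 + 12221) = 1/(718681/55) = 55/718681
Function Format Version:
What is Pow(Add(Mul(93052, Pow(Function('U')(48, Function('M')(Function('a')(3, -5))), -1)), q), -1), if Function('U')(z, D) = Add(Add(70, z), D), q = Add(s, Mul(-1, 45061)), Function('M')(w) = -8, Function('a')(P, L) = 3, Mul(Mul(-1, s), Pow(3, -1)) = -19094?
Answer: Rational(55, 718681) ≈ 7.6529e-5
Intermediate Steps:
s = 57282 (s = Mul(-3, -19094) = 57282)
q = 12221 (q = Add(57282, Mul(-1, 45061)) = Add(57282, -45061) = 12221)
Function('U')(z, D) = Add(70, D, z)
Pow(Add(Mul(93052, Pow(Function('U')(48, Function('M')(Function('a')(3, -5))), -1)), q), -1) = Pow(Add(Mul(93052, Pow(Add(70, -8, 48), -1)), 12221), -1) = Pow(Add(Mul(93052, Pow(110, -1)), 12221), -1) = Pow(Add(Mul(93052, Rational(1, 110)), 12221), -1) = Pow(Add(Rational(46526, 55), 12221), -1) = Pow(Rational(718681, 55), -1) = Rational(55, 718681)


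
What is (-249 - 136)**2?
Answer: 148225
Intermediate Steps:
(-249 - 136)**2 = (-385)**2 = 148225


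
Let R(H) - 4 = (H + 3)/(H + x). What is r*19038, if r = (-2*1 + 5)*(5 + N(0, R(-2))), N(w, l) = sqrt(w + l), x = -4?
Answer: 285570 + 9519*sqrt(138) ≈ 3.9739e+5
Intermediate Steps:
R(H) = 4 + (3 + H)/(-4 + H) (R(H) = 4 + (H + 3)/(H - 4) = 4 + (3 + H)/(-4 + H))
N(w, l) = sqrt(l + w)
r = 15 + sqrt(138)/2 (r = (-2*1 + 5)*(5 + sqrt((-13 + 5*(-2))/(-4 - 2) + 0)) = (-2 + 5)*(5 + sqrt((-13 - 10)/(-6) + 0)) = 3*(5 + sqrt(-1/6*(-23) + 0)) = 3*(5 + sqrt(23/6 + 0)) = 3*(5 + sqrt(23/6)) = 3*(5 + sqrt(138)/6) = 15 + sqrt(138)/2 ≈ 20.874)
r*19038 = (15 + sqrt(138)/2)*19038 = 285570 + 9519*sqrt(138)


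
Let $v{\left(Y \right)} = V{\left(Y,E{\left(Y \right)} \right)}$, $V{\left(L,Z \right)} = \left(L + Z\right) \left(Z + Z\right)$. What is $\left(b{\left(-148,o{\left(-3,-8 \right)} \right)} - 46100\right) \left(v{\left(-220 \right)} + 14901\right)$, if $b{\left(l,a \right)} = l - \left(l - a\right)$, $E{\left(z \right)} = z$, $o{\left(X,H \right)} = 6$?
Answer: $-9610645094$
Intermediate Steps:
$b{\left(l,a \right)} = a$ ($b{\left(l,a \right)} = l + \left(a - l\right) = a$)
$V{\left(L,Z \right)} = 2 Z \left(L + Z\right)$ ($V{\left(L,Z \right)} = \left(L + Z\right) 2 Z = 2 Z \left(L + Z\right)$)
$v{\left(Y \right)} = 4 Y^{2}$ ($v{\left(Y \right)} = 2 Y \left(Y + Y\right) = 2 Y 2 Y = 4 Y^{2}$)
$\left(b{\left(-148,o{\left(-3,-8 \right)} \right)} - 46100\right) \left(v{\left(-220 \right)} + 14901\right) = \left(6 - 46100\right) \left(4 \left(-220\right)^{2} + 14901\right) = - 46094 \left(4 \cdot 48400 + 14901\right) = - 46094 \left(193600 + 14901\right) = \left(-46094\right) 208501 = -9610645094$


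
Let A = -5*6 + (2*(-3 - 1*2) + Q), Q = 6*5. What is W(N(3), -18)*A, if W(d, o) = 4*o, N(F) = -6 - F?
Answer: 720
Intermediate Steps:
Q = 30
A = -10 (A = -5*6 + (2*(-3 - 1*2) + 30) = -30 + (2*(-3 - 2) + 30) = -30 + (2*(-5) + 30) = -30 + (-10 + 30) = -30 + 20 = -10)
W(N(3), -18)*A = (4*(-18))*(-10) = -72*(-10) = 720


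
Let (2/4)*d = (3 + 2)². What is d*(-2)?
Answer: -100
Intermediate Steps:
d = 50 (d = 2*(3 + 2)² = 2*5² = 2*25 = 50)
d*(-2) = 50*(-2) = -100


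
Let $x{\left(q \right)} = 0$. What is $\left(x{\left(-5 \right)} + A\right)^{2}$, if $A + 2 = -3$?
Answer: $25$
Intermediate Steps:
$A = -5$ ($A = -2 - 3 = -5$)
$\left(x{\left(-5 \right)} + A\right)^{2} = \left(0 - 5\right)^{2} = \left(-5\right)^{2} = 25$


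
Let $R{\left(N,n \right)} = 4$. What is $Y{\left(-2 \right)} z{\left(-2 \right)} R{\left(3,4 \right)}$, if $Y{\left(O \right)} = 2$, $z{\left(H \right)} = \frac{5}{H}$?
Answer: $-20$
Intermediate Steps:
$Y{\left(-2 \right)} z{\left(-2 \right)} R{\left(3,4 \right)} = 2 \frac{5}{-2} \cdot 4 = 2 \cdot 5 \left(- \frac{1}{2}\right) 4 = 2 \left(- \frac{5}{2}\right) 4 = \left(-5\right) 4 = -20$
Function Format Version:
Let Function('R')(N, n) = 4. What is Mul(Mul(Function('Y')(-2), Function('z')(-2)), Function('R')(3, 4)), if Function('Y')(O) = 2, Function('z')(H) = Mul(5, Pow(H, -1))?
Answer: -20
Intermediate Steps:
Mul(Mul(Function('Y')(-2), Function('z')(-2)), Function('R')(3, 4)) = Mul(Mul(2, Mul(5, Pow(-2, -1))), 4) = Mul(Mul(2, Mul(5, Rational(-1, 2))), 4) = Mul(Mul(2, Rational(-5, 2)), 4) = Mul(-5, 4) = -20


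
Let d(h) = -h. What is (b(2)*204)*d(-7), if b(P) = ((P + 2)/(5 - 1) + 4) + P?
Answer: 9996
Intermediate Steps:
b(P) = 9/2 + 5*P/4 (b(P) = ((2 + P)/4 + 4) + P = ((2 + P)*(1/4) + 4) + P = ((1/2 + P/4) + 4) + P = (9/2 + P/4) + P = 9/2 + 5*P/4)
(b(2)*204)*d(-7) = ((9/2 + (5/4)*2)*204)*(-1*(-7)) = ((9/2 + 5/2)*204)*7 = (7*204)*7 = 1428*7 = 9996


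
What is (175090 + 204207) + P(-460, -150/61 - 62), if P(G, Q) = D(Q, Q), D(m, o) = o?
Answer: 23133185/61 ≈ 3.7923e+5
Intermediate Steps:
P(G, Q) = Q
(175090 + 204207) + P(-460, -150/61 - 62) = (175090 + 204207) + (-150/61 - 62) = 379297 + (-150*1/61 - 62) = 379297 + (-150/61 - 62) = 379297 - 3932/61 = 23133185/61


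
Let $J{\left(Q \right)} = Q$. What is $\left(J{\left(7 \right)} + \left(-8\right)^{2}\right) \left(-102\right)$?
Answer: $-7242$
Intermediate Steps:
$\left(J{\left(7 \right)} + \left(-8\right)^{2}\right) \left(-102\right) = \left(7 + \left(-8\right)^{2}\right) \left(-102\right) = \left(7 + 64\right) \left(-102\right) = 71 \left(-102\right) = -7242$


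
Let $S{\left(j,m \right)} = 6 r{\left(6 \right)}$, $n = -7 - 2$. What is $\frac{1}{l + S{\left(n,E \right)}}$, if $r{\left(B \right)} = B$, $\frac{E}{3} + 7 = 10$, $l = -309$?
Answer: $- \frac{1}{273} \approx -0.003663$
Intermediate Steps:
$E = 9$ ($E = -21 + 3 \cdot 10 = -21 + 30 = 9$)
$n = -9$ ($n = -7 - 2 = -9$)
$S{\left(j,m \right)} = 36$ ($S{\left(j,m \right)} = 6 \cdot 6 = 36$)
$\frac{1}{l + S{\left(n,E \right)}} = \frac{1}{-309 + 36} = \frac{1}{-273} = - \frac{1}{273}$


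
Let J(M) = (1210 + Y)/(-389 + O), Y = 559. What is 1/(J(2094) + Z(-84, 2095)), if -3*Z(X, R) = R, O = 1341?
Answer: -2856/1989133 ≈ -0.0014358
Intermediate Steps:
Z(X, R) = -R/3
J(M) = 1769/952 (J(M) = (1210 + 559)/(-389 + 1341) = 1769/952)
1/(J(2094) + Z(-84, 2095)) = 1/(1769/952 - ⅓*2095) = 1/(1769/952 - 2095/3) = 1/(-1989133/2856) = -2856/1989133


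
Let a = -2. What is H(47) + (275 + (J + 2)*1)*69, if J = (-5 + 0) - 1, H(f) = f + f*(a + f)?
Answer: 20861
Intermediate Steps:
H(f) = f + f*(-2 + f)
J = -6 (J = -5 - 1 = -6)
H(47) + (275 + (J + 2)*1)*69 = 47*(-1 + 47) + (275 + (-6 + 2)*1)*69 = 47*46 + (275 - 4*1)*69 = 2162 + (275 - 4)*69 = 2162 + 271*69 = 2162 + 18699 = 20861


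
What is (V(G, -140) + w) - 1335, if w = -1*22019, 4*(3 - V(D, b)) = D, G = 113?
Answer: -93517/4 ≈ -23379.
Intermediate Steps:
V(D, b) = 3 - D/4
w = -22019
(V(G, -140) + w) - 1335 = ((3 - 1/4*113) - 22019) - 1335 = ((3 - 113/4) - 22019) - 1335 = (-101/4 - 22019) - 1335 = -88177/4 - 1335 = -93517/4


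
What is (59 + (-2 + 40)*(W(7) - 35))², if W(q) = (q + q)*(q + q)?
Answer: 38155329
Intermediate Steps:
W(q) = 4*q² (W(q) = (2*q)*(2*q) = 4*q²)
(59 + (-2 + 40)*(W(7) - 35))² = (59 + (-2 + 40)*(4*7² - 35))² = (59 + 38*(4*49 - 35))² = (59 + 38*(196 - 35))² = (59 + 38*161)² = (59 + 6118)² = 6177² = 38155329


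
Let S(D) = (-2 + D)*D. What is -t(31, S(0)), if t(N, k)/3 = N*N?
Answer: -2883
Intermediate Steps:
S(D) = D*(-2 + D)
t(N, k) = 3*N² (t(N, k) = 3*(N*N) = 3*N²)
-t(31, S(0)) = -3*31² = -3*961 = -1*2883 = -2883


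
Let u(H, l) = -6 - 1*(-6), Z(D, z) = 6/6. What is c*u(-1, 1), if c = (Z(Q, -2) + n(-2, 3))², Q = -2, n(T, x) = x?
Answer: 0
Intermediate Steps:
Z(D, z) = 1 (Z(D, z) = 6*(⅙) = 1)
u(H, l) = 0 (u(H, l) = -6 + 6 = 0)
c = 16 (c = (1 + 3)² = 4² = 16)
c*u(-1, 1) = 16*0 = 0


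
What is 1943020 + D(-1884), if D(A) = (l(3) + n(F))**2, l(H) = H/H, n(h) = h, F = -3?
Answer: 1943024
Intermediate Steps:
l(H) = 1
D(A) = 4 (D(A) = (1 - 3)**2 = (-2)**2 = 4)
1943020 + D(-1884) = 1943020 + 4 = 1943024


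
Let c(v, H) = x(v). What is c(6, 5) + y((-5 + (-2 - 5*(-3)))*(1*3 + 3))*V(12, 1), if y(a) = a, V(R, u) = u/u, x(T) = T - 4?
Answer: 50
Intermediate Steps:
x(T) = -4 + T
c(v, H) = -4 + v
V(R, u) = 1
c(6, 5) + y((-5 + (-2 - 5*(-3)))*(1*3 + 3))*V(12, 1) = (-4 + 6) + ((-5 + (-2 - 5*(-3)))*(1*3 + 3))*1 = 2 + ((-5 + (-2 + 15))*(3 + 3))*1 = 2 + ((-5 + 13)*6)*1 = 2 + (8*6)*1 = 2 + 48*1 = 2 + 48 = 50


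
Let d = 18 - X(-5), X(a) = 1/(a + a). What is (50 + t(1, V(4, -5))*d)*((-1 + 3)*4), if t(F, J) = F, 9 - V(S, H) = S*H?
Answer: 2724/5 ≈ 544.80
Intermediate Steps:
V(S, H) = 9 - H*S (V(S, H) = 9 - S*H = 9 - H*S)
X(a) = 1/(2*a)
d = 181/10 (d = 18 - 1/(2*(-5)) = 18 - (-1)/(2*5) = 18 - 1*(-⅒) = 18 + ⅒ = 181/10 ≈ 18.100)
(50 + t(1, V(4, -5))*d)*((-1 + 3)*4) = (50 + 1*(181/10))*((-1 + 3)*4) = (50 + 181/10)*(2*4) = (681/10)*8 = 2724/5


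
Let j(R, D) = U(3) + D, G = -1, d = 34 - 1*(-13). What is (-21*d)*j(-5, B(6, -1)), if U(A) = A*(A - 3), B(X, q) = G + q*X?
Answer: 6909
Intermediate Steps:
d = 47 (d = 34 + 13 = 47)
B(X, q) = -1 + X*q (B(X, q) = -1 + q*X = -1 + X*q)
U(A) = A*(-3 + A)
j(R, D) = D (j(R, D) = 3*(-3 + 3) + D = 3*0 + D = 0 + D = D)
(-21*d)*j(-5, B(6, -1)) = (-21*47)*(-1 + 6*(-1)) = -987*(-1 - 6) = -987*(-7) = 6909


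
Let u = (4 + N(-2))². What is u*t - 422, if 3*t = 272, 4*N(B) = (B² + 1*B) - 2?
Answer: 3086/3 ≈ 1028.7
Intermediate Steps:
N(B) = -½ + B/4 + B²/4 (N(B) = ((B² + 1*B) - 2)/4 = ((B² + B) - 2)/4 = ((B + B²) - 2)/4 = (-2 + B + B²)/4 = -½ + B/4 + B²/4)
t = 272/3 (t = (⅓)*272 = 272/3 ≈ 90.667)
u = 16 (u = (4 + (-½ + (¼)*(-2) + (¼)*(-2)²))² = (4 + (-½ - ½ + (¼)*4))² = (4 + (-½ - ½ + 1))² = (4 + 0)² = 4² = 16)
u*t - 422 = 16*(272/3) - 422 = 4352/3 - 422 = 3086/3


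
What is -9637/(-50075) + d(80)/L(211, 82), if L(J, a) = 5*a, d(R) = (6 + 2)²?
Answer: 715597/2053075 ≈ 0.34855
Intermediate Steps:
d(R) = 64 (d(R) = 8² = 64)
-9637/(-50075) + d(80)/L(211, 82) = -9637/(-50075) + 64/((5*82)) = -9637*(-1/50075) + 64/410 = 9637/50075 + 64*(1/410) = 9637/50075 + 32/205 = 715597/2053075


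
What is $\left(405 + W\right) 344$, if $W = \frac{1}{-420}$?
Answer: $\frac{14628514}{105} \approx 1.3932 \cdot 10^{5}$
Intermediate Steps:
$W = - \frac{1}{420} \approx -0.002381$
$\left(405 + W\right) 344 = \left(405 - \frac{1}{420}\right) 344 = \frac{170099}{420} \cdot 344 = \frac{14628514}{105}$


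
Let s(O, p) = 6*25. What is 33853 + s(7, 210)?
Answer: 34003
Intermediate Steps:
s(O, p) = 150
33853 + s(7, 210) = 33853 + 150 = 34003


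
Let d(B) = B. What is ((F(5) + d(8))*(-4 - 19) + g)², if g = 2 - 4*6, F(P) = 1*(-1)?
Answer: 33489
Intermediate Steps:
F(P) = -1
g = -22 (g = 2 - 24 = -22)
((F(5) + d(8))*(-4 - 19) + g)² = ((-1 + 8)*(-4 - 19) - 22)² = (7*(-23) - 22)² = (-161 - 22)² = (-183)² = 33489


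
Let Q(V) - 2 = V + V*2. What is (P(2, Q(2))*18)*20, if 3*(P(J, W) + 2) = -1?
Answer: -840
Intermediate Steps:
Q(V) = 2 + 3*V (Q(V) = 2 + (V + V*2) = 2 + (V + 2*V) = 2 + 3*V)
P(J, W) = -7/3 (P(J, W) = -2 + (⅓)*(-1) = -2 - ⅓ = -7/3)
(P(2, Q(2))*18)*20 = -7/3*18*20 = -42*20 = -840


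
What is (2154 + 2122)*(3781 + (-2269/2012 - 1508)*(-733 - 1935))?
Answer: 8668124606248/503 ≈ 1.7233e+10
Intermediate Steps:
(2154 + 2122)*(3781 + (-2269/2012 - 1508)*(-733 - 1935)) = 4276*(3781 + (-2269*1/2012 - 1508)*(-2668)) = 4276*(3781 + (-2269/2012 - 1508)*(-2668)) = 4276*(3781 - 3036365/2012*(-2668)) = 4276*(3781 + 2025255455/503) = 4276*(2027157298/503) = 8668124606248/503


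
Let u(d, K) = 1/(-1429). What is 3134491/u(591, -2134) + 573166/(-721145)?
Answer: -3230143770499821/721145 ≈ -4.4792e+9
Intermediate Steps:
u(d, K) = -1/1429
3134491/u(591, -2134) + 573166/(-721145) = 3134491/(-1/1429) + 573166/(-721145) = 3134491*(-1429) + 573166*(-1/721145) = -4479187639 - 573166/721145 = -3230143770499821/721145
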